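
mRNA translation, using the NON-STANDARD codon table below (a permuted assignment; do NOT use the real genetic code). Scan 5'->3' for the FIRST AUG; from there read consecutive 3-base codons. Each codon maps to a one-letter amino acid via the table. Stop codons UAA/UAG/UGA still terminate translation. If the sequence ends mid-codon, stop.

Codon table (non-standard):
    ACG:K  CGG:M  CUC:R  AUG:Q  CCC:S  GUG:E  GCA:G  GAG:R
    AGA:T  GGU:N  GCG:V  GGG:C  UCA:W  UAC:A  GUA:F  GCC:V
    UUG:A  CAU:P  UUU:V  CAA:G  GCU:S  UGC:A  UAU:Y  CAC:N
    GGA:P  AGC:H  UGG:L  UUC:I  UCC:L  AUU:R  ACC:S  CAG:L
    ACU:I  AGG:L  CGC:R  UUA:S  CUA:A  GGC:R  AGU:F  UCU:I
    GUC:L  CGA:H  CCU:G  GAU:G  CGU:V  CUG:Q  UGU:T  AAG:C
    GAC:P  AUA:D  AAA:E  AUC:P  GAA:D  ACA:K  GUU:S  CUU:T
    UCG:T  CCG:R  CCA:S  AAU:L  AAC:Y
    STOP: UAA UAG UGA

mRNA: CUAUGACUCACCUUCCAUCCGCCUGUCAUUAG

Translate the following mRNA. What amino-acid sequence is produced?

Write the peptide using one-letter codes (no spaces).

Answer: QINTSLVTP

Derivation:
start AUG at pos 2
pos 2: AUG -> Q; peptide=Q
pos 5: ACU -> I; peptide=QI
pos 8: CAC -> N; peptide=QIN
pos 11: CUU -> T; peptide=QINT
pos 14: CCA -> S; peptide=QINTS
pos 17: UCC -> L; peptide=QINTSL
pos 20: GCC -> V; peptide=QINTSLV
pos 23: UGU -> T; peptide=QINTSLVT
pos 26: CAU -> P; peptide=QINTSLVTP
pos 29: UAG -> STOP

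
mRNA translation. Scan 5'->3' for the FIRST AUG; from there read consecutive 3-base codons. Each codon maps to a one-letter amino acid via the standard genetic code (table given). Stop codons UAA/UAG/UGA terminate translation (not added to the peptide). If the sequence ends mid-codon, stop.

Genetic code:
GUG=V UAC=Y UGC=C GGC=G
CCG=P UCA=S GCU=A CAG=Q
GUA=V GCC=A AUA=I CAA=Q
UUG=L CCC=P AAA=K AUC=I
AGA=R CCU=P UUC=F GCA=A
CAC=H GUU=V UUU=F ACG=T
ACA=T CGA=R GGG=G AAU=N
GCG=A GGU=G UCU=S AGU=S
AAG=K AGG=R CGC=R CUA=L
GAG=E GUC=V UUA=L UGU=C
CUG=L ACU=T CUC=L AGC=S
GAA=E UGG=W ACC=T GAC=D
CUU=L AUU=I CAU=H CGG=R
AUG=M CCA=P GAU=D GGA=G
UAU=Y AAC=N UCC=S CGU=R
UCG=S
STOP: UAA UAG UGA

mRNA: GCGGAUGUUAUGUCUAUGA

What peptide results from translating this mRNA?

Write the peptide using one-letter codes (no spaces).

Answer: MLCL

Derivation:
start AUG at pos 4
pos 4: AUG -> M; peptide=M
pos 7: UUA -> L; peptide=ML
pos 10: UGU -> C; peptide=MLC
pos 13: CUA -> L; peptide=MLCL
pos 16: UGA -> STOP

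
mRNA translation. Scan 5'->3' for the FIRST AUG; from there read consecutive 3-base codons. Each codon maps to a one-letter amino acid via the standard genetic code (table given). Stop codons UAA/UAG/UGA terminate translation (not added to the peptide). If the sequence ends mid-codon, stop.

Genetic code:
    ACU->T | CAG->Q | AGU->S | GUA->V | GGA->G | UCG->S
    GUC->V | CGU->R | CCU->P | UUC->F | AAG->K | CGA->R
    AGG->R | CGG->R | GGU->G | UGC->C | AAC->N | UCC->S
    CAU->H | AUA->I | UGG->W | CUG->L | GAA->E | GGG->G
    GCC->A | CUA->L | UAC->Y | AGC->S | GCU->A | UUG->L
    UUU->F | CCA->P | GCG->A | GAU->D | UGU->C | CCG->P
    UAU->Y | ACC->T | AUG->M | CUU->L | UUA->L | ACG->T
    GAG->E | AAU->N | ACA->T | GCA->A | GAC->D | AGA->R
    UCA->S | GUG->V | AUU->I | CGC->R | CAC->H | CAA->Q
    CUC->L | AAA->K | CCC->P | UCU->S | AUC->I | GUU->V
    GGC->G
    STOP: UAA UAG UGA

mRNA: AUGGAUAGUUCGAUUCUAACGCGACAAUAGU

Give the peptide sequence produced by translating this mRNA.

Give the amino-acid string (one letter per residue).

Answer: MDSSILTRQ

Derivation:
start AUG at pos 0
pos 0: AUG -> M; peptide=M
pos 3: GAU -> D; peptide=MD
pos 6: AGU -> S; peptide=MDS
pos 9: UCG -> S; peptide=MDSS
pos 12: AUU -> I; peptide=MDSSI
pos 15: CUA -> L; peptide=MDSSIL
pos 18: ACG -> T; peptide=MDSSILT
pos 21: CGA -> R; peptide=MDSSILTR
pos 24: CAA -> Q; peptide=MDSSILTRQ
pos 27: UAG -> STOP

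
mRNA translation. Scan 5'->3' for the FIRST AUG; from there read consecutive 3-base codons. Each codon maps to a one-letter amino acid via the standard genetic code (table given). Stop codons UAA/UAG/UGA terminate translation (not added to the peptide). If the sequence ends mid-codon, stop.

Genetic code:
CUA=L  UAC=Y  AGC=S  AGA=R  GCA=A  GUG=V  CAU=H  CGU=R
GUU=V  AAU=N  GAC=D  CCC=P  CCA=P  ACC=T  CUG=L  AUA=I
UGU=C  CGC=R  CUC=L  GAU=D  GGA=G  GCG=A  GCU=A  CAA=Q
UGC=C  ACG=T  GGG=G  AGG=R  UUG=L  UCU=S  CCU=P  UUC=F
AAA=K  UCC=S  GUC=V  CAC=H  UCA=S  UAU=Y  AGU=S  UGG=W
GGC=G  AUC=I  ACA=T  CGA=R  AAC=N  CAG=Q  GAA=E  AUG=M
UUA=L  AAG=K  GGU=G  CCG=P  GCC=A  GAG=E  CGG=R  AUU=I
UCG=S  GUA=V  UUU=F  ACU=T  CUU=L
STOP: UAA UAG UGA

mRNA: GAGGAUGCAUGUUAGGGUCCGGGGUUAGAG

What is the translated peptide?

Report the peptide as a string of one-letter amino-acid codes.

Answer: MHVRVRG

Derivation:
start AUG at pos 4
pos 4: AUG -> M; peptide=M
pos 7: CAU -> H; peptide=MH
pos 10: GUU -> V; peptide=MHV
pos 13: AGG -> R; peptide=MHVR
pos 16: GUC -> V; peptide=MHVRV
pos 19: CGG -> R; peptide=MHVRVR
pos 22: GGU -> G; peptide=MHVRVRG
pos 25: UAG -> STOP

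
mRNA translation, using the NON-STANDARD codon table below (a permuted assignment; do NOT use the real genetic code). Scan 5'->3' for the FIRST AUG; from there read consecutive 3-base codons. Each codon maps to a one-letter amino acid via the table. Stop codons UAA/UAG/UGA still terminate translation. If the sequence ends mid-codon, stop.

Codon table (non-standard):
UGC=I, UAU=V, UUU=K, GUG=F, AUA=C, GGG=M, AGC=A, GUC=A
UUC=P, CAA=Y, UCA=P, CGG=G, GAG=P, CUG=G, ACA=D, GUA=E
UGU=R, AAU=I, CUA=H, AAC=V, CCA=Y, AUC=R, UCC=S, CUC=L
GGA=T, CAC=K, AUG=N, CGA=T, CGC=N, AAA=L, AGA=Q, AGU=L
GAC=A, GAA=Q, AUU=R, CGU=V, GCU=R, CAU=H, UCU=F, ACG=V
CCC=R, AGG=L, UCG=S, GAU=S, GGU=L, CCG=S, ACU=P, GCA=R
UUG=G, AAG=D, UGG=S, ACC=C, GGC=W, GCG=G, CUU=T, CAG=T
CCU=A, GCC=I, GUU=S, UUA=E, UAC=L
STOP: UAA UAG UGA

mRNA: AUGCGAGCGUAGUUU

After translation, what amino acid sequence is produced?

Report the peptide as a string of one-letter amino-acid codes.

start AUG at pos 0
pos 0: AUG -> N; peptide=N
pos 3: CGA -> T; peptide=NT
pos 6: GCG -> G; peptide=NTG
pos 9: UAG -> STOP

Answer: NTG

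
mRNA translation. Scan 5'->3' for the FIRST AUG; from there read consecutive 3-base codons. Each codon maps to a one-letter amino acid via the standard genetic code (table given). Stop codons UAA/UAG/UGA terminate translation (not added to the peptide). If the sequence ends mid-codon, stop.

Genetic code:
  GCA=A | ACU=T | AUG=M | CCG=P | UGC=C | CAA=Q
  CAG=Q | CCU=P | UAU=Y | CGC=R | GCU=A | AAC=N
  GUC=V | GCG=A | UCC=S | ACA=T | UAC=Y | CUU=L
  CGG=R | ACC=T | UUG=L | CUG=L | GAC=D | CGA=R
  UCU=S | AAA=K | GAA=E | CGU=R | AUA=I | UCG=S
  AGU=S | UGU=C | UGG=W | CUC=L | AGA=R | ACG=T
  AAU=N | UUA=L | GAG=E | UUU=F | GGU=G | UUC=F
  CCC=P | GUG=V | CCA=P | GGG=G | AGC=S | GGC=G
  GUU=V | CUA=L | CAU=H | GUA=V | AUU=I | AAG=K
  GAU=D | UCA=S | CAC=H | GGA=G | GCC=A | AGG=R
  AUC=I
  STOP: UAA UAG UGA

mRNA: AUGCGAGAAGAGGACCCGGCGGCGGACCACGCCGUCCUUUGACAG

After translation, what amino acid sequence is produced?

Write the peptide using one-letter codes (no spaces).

Answer: MREEDPAADHAVL

Derivation:
start AUG at pos 0
pos 0: AUG -> M; peptide=M
pos 3: CGA -> R; peptide=MR
pos 6: GAA -> E; peptide=MRE
pos 9: GAG -> E; peptide=MREE
pos 12: GAC -> D; peptide=MREED
pos 15: CCG -> P; peptide=MREEDP
pos 18: GCG -> A; peptide=MREEDPA
pos 21: GCG -> A; peptide=MREEDPAA
pos 24: GAC -> D; peptide=MREEDPAAD
pos 27: CAC -> H; peptide=MREEDPAADH
pos 30: GCC -> A; peptide=MREEDPAADHA
pos 33: GUC -> V; peptide=MREEDPAADHAV
pos 36: CUU -> L; peptide=MREEDPAADHAVL
pos 39: UGA -> STOP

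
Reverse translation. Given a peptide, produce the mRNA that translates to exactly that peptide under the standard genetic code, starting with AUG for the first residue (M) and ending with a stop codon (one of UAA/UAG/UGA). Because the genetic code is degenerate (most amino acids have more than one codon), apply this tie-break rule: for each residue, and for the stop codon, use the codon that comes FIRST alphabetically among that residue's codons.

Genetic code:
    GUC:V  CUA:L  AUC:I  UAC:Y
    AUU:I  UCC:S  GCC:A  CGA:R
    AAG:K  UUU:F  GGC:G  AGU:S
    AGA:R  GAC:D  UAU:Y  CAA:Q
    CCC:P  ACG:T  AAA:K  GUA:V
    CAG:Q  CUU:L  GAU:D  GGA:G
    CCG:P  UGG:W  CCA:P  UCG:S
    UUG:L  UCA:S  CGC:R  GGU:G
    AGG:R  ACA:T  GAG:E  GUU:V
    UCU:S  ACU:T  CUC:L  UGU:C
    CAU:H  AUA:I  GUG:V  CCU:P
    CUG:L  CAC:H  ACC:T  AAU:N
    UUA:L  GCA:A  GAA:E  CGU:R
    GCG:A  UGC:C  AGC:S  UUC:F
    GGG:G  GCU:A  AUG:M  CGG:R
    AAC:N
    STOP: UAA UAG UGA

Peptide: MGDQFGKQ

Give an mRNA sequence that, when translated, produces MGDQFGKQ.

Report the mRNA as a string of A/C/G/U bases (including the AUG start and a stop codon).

residue 1: M -> AUG (start codon)
residue 2: G codons sorted = GGA,GGC,GGG,GGU -> pick first = GGA
residue 3: D codons sorted = GAC,GAU -> pick first = GAC
residue 4: Q codons sorted = CAA,CAG -> pick first = CAA
residue 5: F codons sorted = UUC,UUU -> pick first = UUC
residue 6: G codons sorted = GGA,GGC,GGG,GGU -> pick first = GGA
residue 7: K codons sorted = AAA,AAG -> pick first = AAA
residue 8: Q codons sorted = CAA,CAG -> pick first = CAA
terminator: stop codons sorted = UAA,UAG,UGA -> pick first = UAA

Answer: mRNA: AUGGGAGACCAAUUCGGAAAACAAUAA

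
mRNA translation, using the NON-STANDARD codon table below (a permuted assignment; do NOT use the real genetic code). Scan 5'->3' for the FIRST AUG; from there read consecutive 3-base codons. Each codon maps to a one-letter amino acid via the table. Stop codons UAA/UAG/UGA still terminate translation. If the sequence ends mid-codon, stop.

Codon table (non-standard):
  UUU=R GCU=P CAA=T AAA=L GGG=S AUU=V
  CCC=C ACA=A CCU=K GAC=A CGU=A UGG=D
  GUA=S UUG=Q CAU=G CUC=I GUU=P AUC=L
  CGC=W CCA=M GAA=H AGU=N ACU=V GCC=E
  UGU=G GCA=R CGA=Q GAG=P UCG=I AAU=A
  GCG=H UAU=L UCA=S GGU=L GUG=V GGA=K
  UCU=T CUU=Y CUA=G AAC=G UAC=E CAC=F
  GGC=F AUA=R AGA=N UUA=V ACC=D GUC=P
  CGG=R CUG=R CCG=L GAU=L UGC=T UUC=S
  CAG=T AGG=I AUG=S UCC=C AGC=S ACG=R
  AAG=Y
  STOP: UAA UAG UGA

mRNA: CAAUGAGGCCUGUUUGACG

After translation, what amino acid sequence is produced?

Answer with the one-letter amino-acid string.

start AUG at pos 2
pos 2: AUG -> S; peptide=S
pos 5: AGG -> I; peptide=SI
pos 8: CCU -> K; peptide=SIK
pos 11: GUU -> P; peptide=SIKP
pos 14: UGA -> STOP

Answer: SIKP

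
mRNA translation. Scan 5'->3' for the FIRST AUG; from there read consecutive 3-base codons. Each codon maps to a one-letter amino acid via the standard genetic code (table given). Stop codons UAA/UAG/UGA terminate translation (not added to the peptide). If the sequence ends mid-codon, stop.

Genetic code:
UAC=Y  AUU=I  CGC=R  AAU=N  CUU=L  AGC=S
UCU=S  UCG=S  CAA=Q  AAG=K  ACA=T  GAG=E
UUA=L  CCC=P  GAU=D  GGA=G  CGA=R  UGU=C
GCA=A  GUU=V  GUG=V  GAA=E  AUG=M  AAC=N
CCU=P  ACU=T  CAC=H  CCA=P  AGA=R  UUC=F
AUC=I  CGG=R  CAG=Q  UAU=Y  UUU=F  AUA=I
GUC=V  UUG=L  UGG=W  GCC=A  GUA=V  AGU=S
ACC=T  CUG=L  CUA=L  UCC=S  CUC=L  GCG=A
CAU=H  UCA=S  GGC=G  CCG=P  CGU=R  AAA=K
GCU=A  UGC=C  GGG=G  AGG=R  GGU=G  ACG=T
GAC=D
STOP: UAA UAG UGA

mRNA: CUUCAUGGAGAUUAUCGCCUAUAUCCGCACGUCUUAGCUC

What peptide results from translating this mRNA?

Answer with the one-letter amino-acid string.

Answer: MEIIAYIRTS

Derivation:
start AUG at pos 4
pos 4: AUG -> M; peptide=M
pos 7: GAG -> E; peptide=ME
pos 10: AUU -> I; peptide=MEI
pos 13: AUC -> I; peptide=MEII
pos 16: GCC -> A; peptide=MEIIA
pos 19: UAU -> Y; peptide=MEIIAY
pos 22: AUC -> I; peptide=MEIIAYI
pos 25: CGC -> R; peptide=MEIIAYIR
pos 28: ACG -> T; peptide=MEIIAYIRT
pos 31: UCU -> S; peptide=MEIIAYIRTS
pos 34: UAG -> STOP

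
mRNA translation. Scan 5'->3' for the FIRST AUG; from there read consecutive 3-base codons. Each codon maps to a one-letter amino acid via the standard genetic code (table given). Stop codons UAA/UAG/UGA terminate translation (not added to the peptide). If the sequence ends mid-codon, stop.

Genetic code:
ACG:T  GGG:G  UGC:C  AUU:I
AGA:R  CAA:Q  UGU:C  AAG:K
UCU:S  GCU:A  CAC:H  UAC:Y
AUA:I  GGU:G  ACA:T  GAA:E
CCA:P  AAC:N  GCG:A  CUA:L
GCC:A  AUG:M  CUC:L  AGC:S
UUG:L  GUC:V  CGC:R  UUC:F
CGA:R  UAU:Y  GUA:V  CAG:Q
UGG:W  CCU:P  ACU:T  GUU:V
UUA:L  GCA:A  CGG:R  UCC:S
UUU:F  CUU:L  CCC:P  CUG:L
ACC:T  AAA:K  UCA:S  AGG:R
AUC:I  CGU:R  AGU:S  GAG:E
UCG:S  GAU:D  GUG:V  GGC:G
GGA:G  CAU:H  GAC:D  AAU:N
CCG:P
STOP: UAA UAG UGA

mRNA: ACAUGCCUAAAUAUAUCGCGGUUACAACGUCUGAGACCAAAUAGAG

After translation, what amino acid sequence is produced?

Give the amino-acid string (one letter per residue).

Answer: MPKYIAVTTSETK

Derivation:
start AUG at pos 2
pos 2: AUG -> M; peptide=M
pos 5: CCU -> P; peptide=MP
pos 8: AAA -> K; peptide=MPK
pos 11: UAU -> Y; peptide=MPKY
pos 14: AUC -> I; peptide=MPKYI
pos 17: GCG -> A; peptide=MPKYIA
pos 20: GUU -> V; peptide=MPKYIAV
pos 23: ACA -> T; peptide=MPKYIAVT
pos 26: ACG -> T; peptide=MPKYIAVTT
pos 29: UCU -> S; peptide=MPKYIAVTTS
pos 32: GAG -> E; peptide=MPKYIAVTTSE
pos 35: ACC -> T; peptide=MPKYIAVTTSET
pos 38: AAA -> K; peptide=MPKYIAVTTSETK
pos 41: UAG -> STOP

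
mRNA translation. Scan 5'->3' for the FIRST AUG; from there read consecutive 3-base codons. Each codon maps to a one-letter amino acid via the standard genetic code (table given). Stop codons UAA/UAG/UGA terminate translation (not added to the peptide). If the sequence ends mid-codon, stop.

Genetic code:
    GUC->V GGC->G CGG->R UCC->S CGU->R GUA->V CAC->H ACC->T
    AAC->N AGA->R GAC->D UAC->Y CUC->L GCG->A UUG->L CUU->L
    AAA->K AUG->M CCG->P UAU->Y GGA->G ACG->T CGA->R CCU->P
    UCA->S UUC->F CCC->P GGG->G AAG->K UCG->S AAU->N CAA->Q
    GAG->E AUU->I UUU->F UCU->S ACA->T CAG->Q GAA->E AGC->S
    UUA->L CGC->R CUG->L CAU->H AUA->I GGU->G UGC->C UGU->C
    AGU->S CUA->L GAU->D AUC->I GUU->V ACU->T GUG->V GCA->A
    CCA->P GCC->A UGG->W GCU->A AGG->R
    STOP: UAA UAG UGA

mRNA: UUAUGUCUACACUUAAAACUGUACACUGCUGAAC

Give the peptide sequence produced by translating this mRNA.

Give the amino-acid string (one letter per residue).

Answer: MSTLKTVHC

Derivation:
start AUG at pos 2
pos 2: AUG -> M; peptide=M
pos 5: UCU -> S; peptide=MS
pos 8: ACA -> T; peptide=MST
pos 11: CUU -> L; peptide=MSTL
pos 14: AAA -> K; peptide=MSTLK
pos 17: ACU -> T; peptide=MSTLKT
pos 20: GUA -> V; peptide=MSTLKTV
pos 23: CAC -> H; peptide=MSTLKTVH
pos 26: UGC -> C; peptide=MSTLKTVHC
pos 29: UGA -> STOP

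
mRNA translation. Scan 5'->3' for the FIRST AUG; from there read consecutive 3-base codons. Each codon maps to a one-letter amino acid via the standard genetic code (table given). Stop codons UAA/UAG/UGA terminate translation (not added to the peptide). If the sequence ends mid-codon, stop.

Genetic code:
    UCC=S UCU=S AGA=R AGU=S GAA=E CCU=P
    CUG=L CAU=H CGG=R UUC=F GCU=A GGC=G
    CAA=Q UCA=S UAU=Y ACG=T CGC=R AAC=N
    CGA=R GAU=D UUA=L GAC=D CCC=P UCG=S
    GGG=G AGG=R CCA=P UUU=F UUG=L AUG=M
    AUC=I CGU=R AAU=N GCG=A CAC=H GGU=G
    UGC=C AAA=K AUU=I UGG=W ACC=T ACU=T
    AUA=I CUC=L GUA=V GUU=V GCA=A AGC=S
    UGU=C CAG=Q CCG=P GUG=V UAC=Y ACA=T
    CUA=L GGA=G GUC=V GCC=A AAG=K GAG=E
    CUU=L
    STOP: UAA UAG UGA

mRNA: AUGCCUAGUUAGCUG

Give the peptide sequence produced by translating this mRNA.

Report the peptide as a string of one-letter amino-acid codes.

Answer: MPS

Derivation:
start AUG at pos 0
pos 0: AUG -> M; peptide=M
pos 3: CCU -> P; peptide=MP
pos 6: AGU -> S; peptide=MPS
pos 9: UAG -> STOP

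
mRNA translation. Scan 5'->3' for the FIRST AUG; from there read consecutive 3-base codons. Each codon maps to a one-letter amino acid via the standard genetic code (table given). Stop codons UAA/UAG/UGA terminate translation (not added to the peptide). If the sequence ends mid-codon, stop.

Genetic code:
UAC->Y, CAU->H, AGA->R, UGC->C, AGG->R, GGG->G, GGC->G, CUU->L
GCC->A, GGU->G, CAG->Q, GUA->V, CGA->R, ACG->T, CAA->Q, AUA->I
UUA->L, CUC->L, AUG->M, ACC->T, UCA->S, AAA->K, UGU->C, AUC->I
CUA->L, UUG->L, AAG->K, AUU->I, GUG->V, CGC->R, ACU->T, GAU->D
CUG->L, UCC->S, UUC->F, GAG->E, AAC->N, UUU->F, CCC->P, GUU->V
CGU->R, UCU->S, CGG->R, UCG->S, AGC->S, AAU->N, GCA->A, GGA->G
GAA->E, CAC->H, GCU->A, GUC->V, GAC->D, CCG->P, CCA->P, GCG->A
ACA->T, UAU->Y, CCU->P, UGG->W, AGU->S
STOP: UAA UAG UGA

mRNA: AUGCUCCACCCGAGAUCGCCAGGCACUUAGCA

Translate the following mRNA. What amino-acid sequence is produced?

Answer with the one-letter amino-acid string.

Answer: MLHPRSPGT

Derivation:
start AUG at pos 0
pos 0: AUG -> M; peptide=M
pos 3: CUC -> L; peptide=ML
pos 6: CAC -> H; peptide=MLH
pos 9: CCG -> P; peptide=MLHP
pos 12: AGA -> R; peptide=MLHPR
pos 15: UCG -> S; peptide=MLHPRS
pos 18: CCA -> P; peptide=MLHPRSP
pos 21: GGC -> G; peptide=MLHPRSPG
pos 24: ACU -> T; peptide=MLHPRSPGT
pos 27: UAG -> STOP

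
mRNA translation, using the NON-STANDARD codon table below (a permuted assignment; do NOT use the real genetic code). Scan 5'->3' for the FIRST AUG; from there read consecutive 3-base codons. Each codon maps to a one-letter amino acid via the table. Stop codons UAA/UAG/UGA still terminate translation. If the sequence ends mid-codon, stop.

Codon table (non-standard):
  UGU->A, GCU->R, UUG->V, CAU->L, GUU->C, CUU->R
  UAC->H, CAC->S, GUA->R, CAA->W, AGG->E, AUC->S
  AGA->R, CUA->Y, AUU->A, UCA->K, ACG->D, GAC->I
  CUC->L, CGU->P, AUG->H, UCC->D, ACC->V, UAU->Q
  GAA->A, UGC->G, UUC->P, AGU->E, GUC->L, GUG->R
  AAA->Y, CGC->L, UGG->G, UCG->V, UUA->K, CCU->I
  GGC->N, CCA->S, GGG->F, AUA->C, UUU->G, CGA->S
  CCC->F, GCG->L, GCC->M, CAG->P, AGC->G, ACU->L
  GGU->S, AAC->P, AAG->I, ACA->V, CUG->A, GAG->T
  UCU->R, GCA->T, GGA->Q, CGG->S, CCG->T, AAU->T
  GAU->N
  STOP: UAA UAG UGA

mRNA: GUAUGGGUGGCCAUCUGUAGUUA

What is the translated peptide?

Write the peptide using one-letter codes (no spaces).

start AUG at pos 2
pos 2: AUG -> H; peptide=H
pos 5: GGU -> S; peptide=HS
pos 8: GGC -> N; peptide=HSN
pos 11: CAU -> L; peptide=HSNL
pos 14: CUG -> A; peptide=HSNLA
pos 17: UAG -> STOP

Answer: HSNLA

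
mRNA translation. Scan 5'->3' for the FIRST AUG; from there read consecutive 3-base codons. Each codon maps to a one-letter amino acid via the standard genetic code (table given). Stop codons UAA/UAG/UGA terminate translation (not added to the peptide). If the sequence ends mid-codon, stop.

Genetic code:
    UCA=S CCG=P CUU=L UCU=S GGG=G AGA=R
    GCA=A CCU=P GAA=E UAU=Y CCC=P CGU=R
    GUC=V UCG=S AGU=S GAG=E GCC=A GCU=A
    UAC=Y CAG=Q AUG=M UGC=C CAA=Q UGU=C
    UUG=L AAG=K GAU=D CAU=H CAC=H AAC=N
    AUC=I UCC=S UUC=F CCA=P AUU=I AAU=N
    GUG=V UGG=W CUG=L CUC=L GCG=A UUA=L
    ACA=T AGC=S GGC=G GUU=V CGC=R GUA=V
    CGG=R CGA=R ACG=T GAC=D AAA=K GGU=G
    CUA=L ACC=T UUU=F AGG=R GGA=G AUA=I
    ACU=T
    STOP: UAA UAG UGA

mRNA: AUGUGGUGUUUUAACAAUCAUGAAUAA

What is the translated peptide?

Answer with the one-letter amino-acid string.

Answer: MWCFNNHE

Derivation:
start AUG at pos 0
pos 0: AUG -> M; peptide=M
pos 3: UGG -> W; peptide=MW
pos 6: UGU -> C; peptide=MWC
pos 9: UUU -> F; peptide=MWCF
pos 12: AAC -> N; peptide=MWCFN
pos 15: AAU -> N; peptide=MWCFNN
pos 18: CAU -> H; peptide=MWCFNNH
pos 21: GAA -> E; peptide=MWCFNNHE
pos 24: UAA -> STOP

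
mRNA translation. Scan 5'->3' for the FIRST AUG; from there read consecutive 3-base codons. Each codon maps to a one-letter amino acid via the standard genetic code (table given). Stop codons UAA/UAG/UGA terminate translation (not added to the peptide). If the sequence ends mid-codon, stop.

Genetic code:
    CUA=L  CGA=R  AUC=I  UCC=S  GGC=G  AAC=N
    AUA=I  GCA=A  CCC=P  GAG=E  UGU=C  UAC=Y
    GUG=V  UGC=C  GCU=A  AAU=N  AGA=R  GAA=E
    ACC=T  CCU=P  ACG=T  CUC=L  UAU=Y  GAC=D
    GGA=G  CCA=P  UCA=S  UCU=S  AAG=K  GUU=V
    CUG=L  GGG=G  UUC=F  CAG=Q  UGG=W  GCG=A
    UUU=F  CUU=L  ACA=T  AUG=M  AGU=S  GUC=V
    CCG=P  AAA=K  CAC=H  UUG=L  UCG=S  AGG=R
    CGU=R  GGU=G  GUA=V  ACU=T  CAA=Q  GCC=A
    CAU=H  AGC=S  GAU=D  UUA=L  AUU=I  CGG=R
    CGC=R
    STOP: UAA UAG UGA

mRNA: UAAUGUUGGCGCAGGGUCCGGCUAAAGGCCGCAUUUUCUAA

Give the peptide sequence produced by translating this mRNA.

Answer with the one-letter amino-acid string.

Answer: MLAQGPAKGRIF

Derivation:
start AUG at pos 2
pos 2: AUG -> M; peptide=M
pos 5: UUG -> L; peptide=ML
pos 8: GCG -> A; peptide=MLA
pos 11: CAG -> Q; peptide=MLAQ
pos 14: GGU -> G; peptide=MLAQG
pos 17: CCG -> P; peptide=MLAQGP
pos 20: GCU -> A; peptide=MLAQGPA
pos 23: AAA -> K; peptide=MLAQGPAK
pos 26: GGC -> G; peptide=MLAQGPAKG
pos 29: CGC -> R; peptide=MLAQGPAKGR
pos 32: AUU -> I; peptide=MLAQGPAKGRI
pos 35: UUC -> F; peptide=MLAQGPAKGRIF
pos 38: UAA -> STOP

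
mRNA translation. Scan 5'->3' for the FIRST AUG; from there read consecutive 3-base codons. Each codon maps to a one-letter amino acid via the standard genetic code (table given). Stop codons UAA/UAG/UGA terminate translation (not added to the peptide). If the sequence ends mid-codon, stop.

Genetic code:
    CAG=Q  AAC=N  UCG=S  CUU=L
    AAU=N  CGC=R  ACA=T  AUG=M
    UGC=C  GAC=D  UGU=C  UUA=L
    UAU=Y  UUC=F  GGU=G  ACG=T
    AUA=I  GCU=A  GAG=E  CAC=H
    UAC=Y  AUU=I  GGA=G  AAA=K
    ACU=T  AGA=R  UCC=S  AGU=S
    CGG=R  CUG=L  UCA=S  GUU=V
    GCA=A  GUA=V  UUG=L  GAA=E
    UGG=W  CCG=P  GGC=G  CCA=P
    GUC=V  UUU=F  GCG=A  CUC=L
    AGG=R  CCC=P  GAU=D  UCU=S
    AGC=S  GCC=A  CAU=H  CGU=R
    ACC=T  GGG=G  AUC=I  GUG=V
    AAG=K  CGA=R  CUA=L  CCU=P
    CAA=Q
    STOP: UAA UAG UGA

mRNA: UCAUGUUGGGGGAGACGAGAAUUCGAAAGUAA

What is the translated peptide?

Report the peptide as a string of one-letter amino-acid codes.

Answer: MLGETRIRK

Derivation:
start AUG at pos 2
pos 2: AUG -> M; peptide=M
pos 5: UUG -> L; peptide=ML
pos 8: GGG -> G; peptide=MLG
pos 11: GAG -> E; peptide=MLGE
pos 14: ACG -> T; peptide=MLGET
pos 17: AGA -> R; peptide=MLGETR
pos 20: AUU -> I; peptide=MLGETRI
pos 23: CGA -> R; peptide=MLGETRIR
pos 26: AAG -> K; peptide=MLGETRIRK
pos 29: UAA -> STOP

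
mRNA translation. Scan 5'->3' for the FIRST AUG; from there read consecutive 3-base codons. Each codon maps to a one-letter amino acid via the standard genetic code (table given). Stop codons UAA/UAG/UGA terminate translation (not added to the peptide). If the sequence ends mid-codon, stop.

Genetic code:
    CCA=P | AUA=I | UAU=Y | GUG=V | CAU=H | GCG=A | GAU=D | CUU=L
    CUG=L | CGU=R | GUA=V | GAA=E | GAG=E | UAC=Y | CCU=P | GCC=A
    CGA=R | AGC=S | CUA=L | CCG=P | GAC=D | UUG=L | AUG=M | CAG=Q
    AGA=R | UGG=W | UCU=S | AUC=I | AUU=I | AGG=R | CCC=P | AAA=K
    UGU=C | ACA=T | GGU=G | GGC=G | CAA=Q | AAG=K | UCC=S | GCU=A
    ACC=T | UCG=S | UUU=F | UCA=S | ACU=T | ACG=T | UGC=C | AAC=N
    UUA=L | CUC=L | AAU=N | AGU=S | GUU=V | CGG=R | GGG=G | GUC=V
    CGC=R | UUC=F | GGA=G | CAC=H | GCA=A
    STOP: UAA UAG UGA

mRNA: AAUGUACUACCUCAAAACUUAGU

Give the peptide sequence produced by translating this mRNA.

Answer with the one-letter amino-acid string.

Answer: MYYLKT

Derivation:
start AUG at pos 1
pos 1: AUG -> M; peptide=M
pos 4: UAC -> Y; peptide=MY
pos 7: UAC -> Y; peptide=MYY
pos 10: CUC -> L; peptide=MYYL
pos 13: AAA -> K; peptide=MYYLK
pos 16: ACU -> T; peptide=MYYLKT
pos 19: UAG -> STOP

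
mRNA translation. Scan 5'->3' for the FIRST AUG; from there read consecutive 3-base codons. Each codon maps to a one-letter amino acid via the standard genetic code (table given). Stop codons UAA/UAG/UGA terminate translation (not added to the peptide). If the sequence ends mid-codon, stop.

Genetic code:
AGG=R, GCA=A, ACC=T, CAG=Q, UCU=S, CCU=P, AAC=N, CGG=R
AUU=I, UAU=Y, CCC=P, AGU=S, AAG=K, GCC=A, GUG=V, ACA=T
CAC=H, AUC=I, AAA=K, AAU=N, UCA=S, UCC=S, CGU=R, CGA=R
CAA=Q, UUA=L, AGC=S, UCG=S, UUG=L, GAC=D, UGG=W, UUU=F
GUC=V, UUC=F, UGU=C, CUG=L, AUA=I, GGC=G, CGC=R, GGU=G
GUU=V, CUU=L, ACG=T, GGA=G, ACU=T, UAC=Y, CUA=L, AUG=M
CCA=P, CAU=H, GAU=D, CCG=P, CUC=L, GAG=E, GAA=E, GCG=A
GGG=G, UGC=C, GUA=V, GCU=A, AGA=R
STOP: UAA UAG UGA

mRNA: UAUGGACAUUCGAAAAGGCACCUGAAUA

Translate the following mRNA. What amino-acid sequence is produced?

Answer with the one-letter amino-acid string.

start AUG at pos 1
pos 1: AUG -> M; peptide=M
pos 4: GAC -> D; peptide=MD
pos 7: AUU -> I; peptide=MDI
pos 10: CGA -> R; peptide=MDIR
pos 13: AAA -> K; peptide=MDIRK
pos 16: GGC -> G; peptide=MDIRKG
pos 19: ACC -> T; peptide=MDIRKGT
pos 22: UGA -> STOP

Answer: MDIRKGT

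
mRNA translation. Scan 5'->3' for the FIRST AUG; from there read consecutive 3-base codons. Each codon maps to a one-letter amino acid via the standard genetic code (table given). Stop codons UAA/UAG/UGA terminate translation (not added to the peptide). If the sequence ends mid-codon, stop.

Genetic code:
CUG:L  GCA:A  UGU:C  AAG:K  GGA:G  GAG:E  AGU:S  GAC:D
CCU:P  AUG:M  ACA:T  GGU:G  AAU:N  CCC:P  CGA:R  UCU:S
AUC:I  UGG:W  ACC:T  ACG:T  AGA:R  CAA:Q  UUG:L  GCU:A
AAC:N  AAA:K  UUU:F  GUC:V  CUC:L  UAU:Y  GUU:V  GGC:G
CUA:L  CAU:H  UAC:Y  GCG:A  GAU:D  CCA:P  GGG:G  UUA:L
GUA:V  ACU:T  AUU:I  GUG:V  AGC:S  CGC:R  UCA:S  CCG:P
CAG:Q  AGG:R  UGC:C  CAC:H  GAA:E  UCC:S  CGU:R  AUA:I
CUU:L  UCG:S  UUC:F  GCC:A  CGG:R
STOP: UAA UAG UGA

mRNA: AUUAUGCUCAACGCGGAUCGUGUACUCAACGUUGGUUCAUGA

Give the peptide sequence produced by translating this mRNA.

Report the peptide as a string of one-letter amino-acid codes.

start AUG at pos 3
pos 3: AUG -> M; peptide=M
pos 6: CUC -> L; peptide=ML
pos 9: AAC -> N; peptide=MLN
pos 12: GCG -> A; peptide=MLNA
pos 15: GAU -> D; peptide=MLNAD
pos 18: CGU -> R; peptide=MLNADR
pos 21: GUA -> V; peptide=MLNADRV
pos 24: CUC -> L; peptide=MLNADRVL
pos 27: AAC -> N; peptide=MLNADRVLN
pos 30: GUU -> V; peptide=MLNADRVLNV
pos 33: GGU -> G; peptide=MLNADRVLNVG
pos 36: UCA -> S; peptide=MLNADRVLNVGS
pos 39: UGA -> STOP

Answer: MLNADRVLNVGS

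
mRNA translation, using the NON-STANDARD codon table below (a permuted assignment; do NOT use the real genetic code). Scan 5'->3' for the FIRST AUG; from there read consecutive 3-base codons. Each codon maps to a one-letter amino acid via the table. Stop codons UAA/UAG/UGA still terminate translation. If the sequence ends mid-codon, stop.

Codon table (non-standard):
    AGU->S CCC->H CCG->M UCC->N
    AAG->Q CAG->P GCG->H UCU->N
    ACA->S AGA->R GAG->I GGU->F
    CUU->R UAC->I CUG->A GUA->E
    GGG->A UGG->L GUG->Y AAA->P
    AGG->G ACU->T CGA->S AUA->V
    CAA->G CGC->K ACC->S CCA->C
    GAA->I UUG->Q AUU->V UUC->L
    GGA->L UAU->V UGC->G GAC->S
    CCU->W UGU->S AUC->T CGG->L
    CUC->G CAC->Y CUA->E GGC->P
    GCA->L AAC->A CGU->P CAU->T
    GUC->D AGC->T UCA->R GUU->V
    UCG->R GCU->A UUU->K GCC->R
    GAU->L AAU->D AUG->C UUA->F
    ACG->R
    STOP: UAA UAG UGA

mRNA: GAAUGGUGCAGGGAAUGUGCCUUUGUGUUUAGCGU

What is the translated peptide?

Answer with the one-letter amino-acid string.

start AUG at pos 2
pos 2: AUG -> C; peptide=C
pos 5: GUG -> Y; peptide=CY
pos 8: CAG -> P; peptide=CYP
pos 11: GGA -> L; peptide=CYPL
pos 14: AUG -> C; peptide=CYPLC
pos 17: UGC -> G; peptide=CYPLCG
pos 20: CUU -> R; peptide=CYPLCGR
pos 23: UGU -> S; peptide=CYPLCGRS
pos 26: GUU -> V; peptide=CYPLCGRSV
pos 29: UAG -> STOP

Answer: CYPLCGRSV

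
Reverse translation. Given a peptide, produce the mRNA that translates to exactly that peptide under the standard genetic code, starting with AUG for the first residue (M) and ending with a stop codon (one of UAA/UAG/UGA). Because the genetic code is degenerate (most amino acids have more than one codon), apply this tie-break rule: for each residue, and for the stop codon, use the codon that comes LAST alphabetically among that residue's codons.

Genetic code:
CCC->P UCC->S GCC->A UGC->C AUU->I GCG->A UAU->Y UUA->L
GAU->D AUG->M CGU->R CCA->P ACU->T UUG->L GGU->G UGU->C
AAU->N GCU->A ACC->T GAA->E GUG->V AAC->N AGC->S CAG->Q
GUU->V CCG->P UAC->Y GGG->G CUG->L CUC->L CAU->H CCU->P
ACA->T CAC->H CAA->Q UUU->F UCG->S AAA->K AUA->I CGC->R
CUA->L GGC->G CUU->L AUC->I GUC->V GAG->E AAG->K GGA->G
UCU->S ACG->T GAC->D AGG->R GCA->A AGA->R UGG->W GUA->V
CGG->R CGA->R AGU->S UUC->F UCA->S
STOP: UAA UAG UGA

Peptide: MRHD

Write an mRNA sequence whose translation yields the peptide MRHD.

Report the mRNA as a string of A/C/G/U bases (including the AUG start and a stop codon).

Answer: mRNA: AUGCGUCAUGAUUGA

Derivation:
residue 1: M -> AUG (start codon)
residue 2: R codons sorted = AGA,AGG,CGA,CGC,CGG,CGU -> pick last = CGU
residue 3: H codons sorted = CAC,CAU -> pick last = CAU
residue 4: D codons sorted = GAC,GAU -> pick last = GAU
terminator: stop codons sorted = UAA,UAG,UGA -> pick last = UGA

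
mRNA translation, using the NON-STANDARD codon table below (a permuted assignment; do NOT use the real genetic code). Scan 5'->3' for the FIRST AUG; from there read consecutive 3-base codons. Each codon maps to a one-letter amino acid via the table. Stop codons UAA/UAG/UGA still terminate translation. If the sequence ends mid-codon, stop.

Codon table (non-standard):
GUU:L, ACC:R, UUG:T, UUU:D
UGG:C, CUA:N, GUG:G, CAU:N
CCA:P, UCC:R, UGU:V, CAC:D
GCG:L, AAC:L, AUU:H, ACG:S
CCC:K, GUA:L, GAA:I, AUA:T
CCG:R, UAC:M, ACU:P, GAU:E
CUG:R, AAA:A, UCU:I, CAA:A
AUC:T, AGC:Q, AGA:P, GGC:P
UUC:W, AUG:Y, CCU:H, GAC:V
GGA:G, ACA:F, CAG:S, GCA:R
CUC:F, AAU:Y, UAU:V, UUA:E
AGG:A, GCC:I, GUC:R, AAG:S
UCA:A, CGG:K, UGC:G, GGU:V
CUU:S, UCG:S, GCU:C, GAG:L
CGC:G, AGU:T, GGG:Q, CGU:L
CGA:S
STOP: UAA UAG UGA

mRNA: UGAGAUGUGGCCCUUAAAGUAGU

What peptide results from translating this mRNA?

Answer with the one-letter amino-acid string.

start AUG at pos 4
pos 4: AUG -> Y; peptide=Y
pos 7: UGG -> C; peptide=YC
pos 10: CCC -> K; peptide=YCK
pos 13: UUA -> E; peptide=YCKE
pos 16: AAG -> S; peptide=YCKES
pos 19: UAG -> STOP

Answer: YCKES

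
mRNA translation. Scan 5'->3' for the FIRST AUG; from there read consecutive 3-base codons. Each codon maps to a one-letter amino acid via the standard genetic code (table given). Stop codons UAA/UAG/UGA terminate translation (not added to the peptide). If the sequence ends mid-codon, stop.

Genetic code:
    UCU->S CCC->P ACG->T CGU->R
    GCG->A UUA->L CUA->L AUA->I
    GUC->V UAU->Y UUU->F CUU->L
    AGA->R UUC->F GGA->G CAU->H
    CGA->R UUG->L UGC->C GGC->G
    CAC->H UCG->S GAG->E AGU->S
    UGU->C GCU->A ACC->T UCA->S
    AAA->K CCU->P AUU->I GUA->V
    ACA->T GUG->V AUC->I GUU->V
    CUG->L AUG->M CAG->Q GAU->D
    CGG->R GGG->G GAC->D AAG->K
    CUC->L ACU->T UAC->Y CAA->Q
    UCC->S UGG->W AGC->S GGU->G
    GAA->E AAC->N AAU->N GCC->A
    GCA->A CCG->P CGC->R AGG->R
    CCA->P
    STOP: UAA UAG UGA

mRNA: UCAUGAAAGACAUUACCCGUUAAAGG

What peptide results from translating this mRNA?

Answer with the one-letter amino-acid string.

start AUG at pos 2
pos 2: AUG -> M; peptide=M
pos 5: AAA -> K; peptide=MK
pos 8: GAC -> D; peptide=MKD
pos 11: AUU -> I; peptide=MKDI
pos 14: ACC -> T; peptide=MKDIT
pos 17: CGU -> R; peptide=MKDITR
pos 20: UAA -> STOP

Answer: MKDITR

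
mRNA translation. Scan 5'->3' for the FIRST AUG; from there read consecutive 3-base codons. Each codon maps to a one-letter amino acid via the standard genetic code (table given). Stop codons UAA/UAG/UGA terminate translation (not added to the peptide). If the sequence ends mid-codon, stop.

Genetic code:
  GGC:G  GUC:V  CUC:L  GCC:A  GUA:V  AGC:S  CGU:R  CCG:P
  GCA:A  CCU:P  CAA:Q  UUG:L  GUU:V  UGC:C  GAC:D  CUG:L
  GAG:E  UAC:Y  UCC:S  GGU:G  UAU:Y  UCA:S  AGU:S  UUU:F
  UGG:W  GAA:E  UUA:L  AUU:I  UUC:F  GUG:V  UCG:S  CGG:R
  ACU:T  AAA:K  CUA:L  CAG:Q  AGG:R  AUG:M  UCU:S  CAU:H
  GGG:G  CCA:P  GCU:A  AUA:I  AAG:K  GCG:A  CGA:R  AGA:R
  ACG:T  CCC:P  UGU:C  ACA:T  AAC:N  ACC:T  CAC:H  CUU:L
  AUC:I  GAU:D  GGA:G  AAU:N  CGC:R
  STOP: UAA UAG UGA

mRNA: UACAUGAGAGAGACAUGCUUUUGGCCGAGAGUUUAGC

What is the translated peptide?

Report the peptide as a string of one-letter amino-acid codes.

Answer: MRETCFWPRV

Derivation:
start AUG at pos 3
pos 3: AUG -> M; peptide=M
pos 6: AGA -> R; peptide=MR
pos 9: GAG -> E; peptide=MRE
pos 12: ACA -> T; peptide=MRET
pos 15: UGC -> C; peptide=MRETC
pos 18: UUU -> F; peptide=MRETCF
pos 21: UGG -> W; peptide=MRETCFW
pos 24: CCG -> P; peptide=MRETCFWP
pos 27: AGA -> R; peptide=MRETCFWPR
pos 30: GUU -> V; peptide=MRETCFWPRV
pos 33: UAG -> STOP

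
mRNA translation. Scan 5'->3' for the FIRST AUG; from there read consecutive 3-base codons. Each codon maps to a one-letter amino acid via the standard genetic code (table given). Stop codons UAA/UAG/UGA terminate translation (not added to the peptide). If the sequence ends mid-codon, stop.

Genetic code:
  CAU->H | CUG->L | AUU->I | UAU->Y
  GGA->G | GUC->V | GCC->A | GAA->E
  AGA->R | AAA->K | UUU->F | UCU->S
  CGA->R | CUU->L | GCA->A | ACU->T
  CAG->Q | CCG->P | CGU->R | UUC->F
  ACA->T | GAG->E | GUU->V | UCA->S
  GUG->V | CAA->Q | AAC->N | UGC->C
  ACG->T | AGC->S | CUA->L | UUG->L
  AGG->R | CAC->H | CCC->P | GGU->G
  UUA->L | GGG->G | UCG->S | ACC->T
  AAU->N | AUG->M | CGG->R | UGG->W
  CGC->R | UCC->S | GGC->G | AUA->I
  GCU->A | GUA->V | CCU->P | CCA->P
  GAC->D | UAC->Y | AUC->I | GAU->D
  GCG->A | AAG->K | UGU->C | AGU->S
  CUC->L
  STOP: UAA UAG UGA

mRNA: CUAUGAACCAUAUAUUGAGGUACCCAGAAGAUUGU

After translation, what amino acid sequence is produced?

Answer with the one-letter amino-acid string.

start AUG at pos 2
pos 2: AUG -> M; peptide=M
pos 5: AAC -> N; peptide=MN
pos 8: CAU -> H; peptide=MNH
pos 11: AUA -> I; peptide=MNHI
pos 14: UUG -> L; peptide=MNHIL
pos 17: AGG -> R; peptide=MNHILR
pos 20: UAC -> Y; peptide=MNHILRY
pos 23: CCA -> P; peptide=MNHILRYP
pos 26: GAA -> E; peptide=MNHILRYPE
pos 29: GAU -> D; peptide=MNHILRYPED
pos 32: UGU -> C; peptide=MNHILRYPEDC
pos 35: only 0 nt remain (<3), stop (end of mRNA)

Answer: MNHILRYPEDC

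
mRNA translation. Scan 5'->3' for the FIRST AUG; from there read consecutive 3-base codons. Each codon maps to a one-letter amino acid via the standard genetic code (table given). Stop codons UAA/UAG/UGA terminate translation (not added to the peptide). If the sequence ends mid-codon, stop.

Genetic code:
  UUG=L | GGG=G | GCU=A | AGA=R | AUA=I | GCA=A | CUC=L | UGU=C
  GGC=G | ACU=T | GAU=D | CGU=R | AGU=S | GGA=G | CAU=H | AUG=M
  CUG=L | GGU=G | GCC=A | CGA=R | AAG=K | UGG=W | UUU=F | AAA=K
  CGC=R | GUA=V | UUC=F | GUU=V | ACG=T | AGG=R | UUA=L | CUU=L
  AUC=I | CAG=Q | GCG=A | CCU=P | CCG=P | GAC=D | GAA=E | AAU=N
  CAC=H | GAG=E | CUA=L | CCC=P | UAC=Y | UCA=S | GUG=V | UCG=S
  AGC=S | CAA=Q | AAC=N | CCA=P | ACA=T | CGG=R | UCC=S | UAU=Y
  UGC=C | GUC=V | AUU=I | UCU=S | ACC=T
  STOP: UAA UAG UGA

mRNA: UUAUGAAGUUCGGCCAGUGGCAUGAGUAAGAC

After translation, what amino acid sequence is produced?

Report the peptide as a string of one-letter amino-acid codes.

Answer: MKFGQWHE

Derivation:
start AUG at pos 2
pos 2: AUG -> M; peptide=M
pos 5: AAG -> K; peptide=MK
pos 8: UUC -> F; peptide=MKF
pos 11: GGC -> G; peptide=MKFG
pos 14: CAG -> Q; peptide=MKFGQ
pos 17: UGG -> W; peptide=MKFGQW
pos 20: CAU -> H; peptide=MKFGQWH
pos 23: GAG -> E; peptide=MKFGQWHE
pos 26: UAA -> STOP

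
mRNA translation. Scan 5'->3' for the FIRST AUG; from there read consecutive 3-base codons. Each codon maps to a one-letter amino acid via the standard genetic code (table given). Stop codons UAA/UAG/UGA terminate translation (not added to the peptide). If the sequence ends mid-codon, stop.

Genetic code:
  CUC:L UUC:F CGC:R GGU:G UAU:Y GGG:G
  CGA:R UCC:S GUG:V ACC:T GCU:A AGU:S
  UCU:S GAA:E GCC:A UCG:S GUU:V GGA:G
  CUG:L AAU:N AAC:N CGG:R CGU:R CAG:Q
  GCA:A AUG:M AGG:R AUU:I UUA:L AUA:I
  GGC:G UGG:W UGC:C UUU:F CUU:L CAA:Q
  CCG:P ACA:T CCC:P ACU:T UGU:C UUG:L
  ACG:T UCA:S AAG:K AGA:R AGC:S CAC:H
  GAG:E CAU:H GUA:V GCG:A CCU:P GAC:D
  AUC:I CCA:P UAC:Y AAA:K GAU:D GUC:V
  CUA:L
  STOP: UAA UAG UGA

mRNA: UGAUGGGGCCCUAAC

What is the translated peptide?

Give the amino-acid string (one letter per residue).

start AUG at pos 2
pos 2: AUG -> M; peptide=M
pos 5: GGG -> G; peptide=MG
pos 8: CCC -> P; peptide=MGP
pos 11: UAA -> STOP

Answer: MGP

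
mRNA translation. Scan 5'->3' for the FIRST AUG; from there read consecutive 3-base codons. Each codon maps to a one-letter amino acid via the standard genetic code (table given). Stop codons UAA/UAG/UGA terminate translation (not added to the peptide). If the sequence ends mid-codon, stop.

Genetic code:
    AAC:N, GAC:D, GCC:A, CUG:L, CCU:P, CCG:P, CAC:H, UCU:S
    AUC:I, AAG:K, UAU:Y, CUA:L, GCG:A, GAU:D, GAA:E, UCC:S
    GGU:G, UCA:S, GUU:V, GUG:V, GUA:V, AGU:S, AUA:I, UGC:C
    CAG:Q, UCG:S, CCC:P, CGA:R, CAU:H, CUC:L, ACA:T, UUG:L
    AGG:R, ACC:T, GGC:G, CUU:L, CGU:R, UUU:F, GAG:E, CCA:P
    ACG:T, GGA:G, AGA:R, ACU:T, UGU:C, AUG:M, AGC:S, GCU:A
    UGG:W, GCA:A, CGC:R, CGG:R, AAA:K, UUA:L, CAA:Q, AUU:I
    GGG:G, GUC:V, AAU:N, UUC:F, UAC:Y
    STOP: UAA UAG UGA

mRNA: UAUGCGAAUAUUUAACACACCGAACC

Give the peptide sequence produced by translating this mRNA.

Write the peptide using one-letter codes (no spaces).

Answer: MRIFNTPN

Derivation:
start AUG at pos 1
pos 1: AUG -> M; peptide=M
pos 4: CGA -> R; peptide=MR
pos 7: AUA -> I; peptide=MRI
pos 10: UUU -> F; peptide=MRIF
pos 13: AAC -> N; peptide=MRIFN
pos 16: ACA -> T; peptide=MRIFNT
pos 19: CCG -> P; peptide=MRIFNTP
pos 22: AAC -> N; peptide=MRIFNTPN
pos 25: only 1 nt remain (<3), stop (end of mRNA)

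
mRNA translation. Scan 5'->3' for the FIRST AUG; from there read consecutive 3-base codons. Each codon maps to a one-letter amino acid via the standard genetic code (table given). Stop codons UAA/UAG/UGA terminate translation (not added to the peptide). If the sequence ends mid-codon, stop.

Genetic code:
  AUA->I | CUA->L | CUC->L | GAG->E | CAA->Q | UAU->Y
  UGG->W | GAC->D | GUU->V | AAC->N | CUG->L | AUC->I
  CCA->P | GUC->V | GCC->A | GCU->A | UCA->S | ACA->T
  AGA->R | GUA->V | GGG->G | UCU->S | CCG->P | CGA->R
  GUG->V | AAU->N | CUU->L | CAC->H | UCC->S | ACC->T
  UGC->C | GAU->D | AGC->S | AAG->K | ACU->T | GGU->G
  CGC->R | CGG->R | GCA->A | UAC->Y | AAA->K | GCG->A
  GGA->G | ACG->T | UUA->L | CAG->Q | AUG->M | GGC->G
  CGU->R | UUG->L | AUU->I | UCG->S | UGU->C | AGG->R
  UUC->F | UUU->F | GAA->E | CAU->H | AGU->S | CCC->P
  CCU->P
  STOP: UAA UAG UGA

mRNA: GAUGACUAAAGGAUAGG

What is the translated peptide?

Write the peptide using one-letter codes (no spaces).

start AUG at pos 1
pos 1: AUG -> M; peptide=M
pos 4: ACU -> T; peptide=MT
pos 7: AAA -> K; peptide=MTK
pos 10: GGA -> G; peptide=MTKG
pos 13: UAG -> STOP

Answer: MTKG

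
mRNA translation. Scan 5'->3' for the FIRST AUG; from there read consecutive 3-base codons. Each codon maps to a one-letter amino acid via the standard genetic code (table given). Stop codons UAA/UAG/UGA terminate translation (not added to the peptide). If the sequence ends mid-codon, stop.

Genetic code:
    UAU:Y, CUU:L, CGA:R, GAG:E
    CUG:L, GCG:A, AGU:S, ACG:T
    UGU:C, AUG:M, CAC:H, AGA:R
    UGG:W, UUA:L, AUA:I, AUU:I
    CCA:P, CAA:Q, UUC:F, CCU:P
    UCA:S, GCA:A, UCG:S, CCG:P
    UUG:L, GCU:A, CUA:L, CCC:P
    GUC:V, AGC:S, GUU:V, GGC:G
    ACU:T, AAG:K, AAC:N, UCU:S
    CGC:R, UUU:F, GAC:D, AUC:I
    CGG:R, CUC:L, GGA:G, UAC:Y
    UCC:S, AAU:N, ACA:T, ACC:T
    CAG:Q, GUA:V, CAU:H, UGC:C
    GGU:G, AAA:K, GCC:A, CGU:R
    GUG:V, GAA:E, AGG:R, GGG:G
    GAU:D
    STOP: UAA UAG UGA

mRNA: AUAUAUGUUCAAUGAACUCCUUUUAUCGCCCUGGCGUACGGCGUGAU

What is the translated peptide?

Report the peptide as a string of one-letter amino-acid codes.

Answer: MFNELLLSPWRTA

Derivation:
start AUG at pos 4
pos 4: AUG -> M; peptide=M
pos 7: UUC -> F; peptide=MF
pos 10: AAU -> N; peptide=MFN
pos 13: GAA -> E; peptide=MFNE
pos 16: CUC -> L; peptide=MFNEL
pos 19: CUU -> L; peptide=MFNELL
pos 22: UUA -> L; peptide=MFNELLL
pos 25: UCG -> S; peptide=MFNELLLS
pos 28: CCC -> P; peptide=MFNELLLSP
pos 31: UGG -> W; peptide=MFNELLLSPW
pos 34: CGU -> R; peptide=MFNELLLSPWR
pos 37: ACG -> T; peptide=MFNELLLSPWRT
pos 40: GCG -> A; peptide=MFNELLLSPWRTA
pos 43: UGA -> STOP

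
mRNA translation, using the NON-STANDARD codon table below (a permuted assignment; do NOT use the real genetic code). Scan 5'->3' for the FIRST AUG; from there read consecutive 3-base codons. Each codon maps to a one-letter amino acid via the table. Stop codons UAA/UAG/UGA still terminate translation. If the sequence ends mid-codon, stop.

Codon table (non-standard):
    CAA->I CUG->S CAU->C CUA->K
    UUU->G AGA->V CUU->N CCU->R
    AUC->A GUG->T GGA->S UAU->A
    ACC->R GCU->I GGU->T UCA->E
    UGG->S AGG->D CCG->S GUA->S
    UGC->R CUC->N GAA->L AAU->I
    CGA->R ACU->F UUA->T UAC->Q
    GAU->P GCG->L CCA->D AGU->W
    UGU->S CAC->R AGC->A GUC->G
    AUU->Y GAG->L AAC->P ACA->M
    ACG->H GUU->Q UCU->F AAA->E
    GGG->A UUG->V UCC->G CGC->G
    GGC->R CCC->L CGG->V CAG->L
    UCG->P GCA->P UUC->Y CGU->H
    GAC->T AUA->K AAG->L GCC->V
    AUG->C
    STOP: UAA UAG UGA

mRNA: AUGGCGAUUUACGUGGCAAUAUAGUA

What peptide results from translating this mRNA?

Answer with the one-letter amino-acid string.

Answer: CLYQTPK

Derivation:
start AUG at pos 0
pos 0: AUG -> C; peptide=C
pos 3: GCG -> L; peptide=CL
pos 6: AUU -> Y; peptide=CLY
pos 9: UAC -> Q; peptide=CLYQ
pos 12: GUG -> T; peptide=CLYQT
pos 15: GCA -> P; peptide=CLYQTP
pos 18: AUA -> K; peptide=CLYQTPK
pos 21: UAG -> STOP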